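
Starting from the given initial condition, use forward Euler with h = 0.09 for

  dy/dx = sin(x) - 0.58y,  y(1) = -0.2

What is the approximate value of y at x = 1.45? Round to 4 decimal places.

Euler: y_{n+1} = y_n + h·f(x_n, y_n).
x=1.000000, y=-0.200000: f=0.957471 → y ← -0.200000 + 0.09·0.957471 = -0.113828
x=1.090000, y=-0.113828: f=0.952647 → y ← -0.113828 + 0.09·0.952647 = -0.028089
x=1.180000, y=-0.028089: f=0.940898 → y ← -0.028089 + 0.09·0.940898 = 0.056591
x=1.270000, y=0.056591: f=0.922278 → y ← 0.056591 + 0.09·0.922278 = 0.139596
x=1.360000, y=0.139596: f=0.896899 → y ← 0.139596 + 0.09·0.896899 = 0.220317
y(1.45) ≈ 0.2203

0.2203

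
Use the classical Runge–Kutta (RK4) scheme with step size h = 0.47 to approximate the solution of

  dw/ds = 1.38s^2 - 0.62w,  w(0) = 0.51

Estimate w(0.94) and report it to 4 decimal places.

0.6172

RK4: k1 = f(s_n, w_n); k2 = f(s_n + h/2, w_n + (h/2)·k1); k3 = f(s_n + h/2, w_n + (h/2)·k2); k4 = f(s_n + h, w_n + h·k3); w_{n+1} = w_n + (h/6)·(k1 + 2k2 + 2k3 + k4).
s=0.000000, w=0.510000:
  k1 = f(0.000000, 0.510000) = -0.316200
  k2 = f(0.235000, 0.435693) = -0.193919
  k3 = f(0.235000, 0.464429) = -0.211735
  k4 = f(0.470000, 0.410484) = 0.050342
  w ← 0.510000 + (0.47/6)·(k1 + 2k2 + 2k3 + k4) = 0.425622
s=0.470000, w=0.425622:
  k1 = f(0.470000, 0.425622) = 0.040956
  k2 = f(0.705000, 0.435247) = 0.416042
  k3 = f(0.705000, 0.523392) = 0.361392
  k4 = f(0.940000, 0.595476) = 0.850173
  w ← 0.425622 + (0.47/6)·(k1 + 2k2 + 2k3 + k4) = 0.617225
w(0.94) ≈ 0.6172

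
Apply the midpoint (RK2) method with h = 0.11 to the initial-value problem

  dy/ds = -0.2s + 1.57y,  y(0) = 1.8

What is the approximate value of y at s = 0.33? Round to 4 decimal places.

3.0023

Midpoint: k1 = f(s_n, y_n); k2 = f(s_n + h/2, y_n + (h/2)·k1); y_{n+1} = y_n + h·k2.
s=0.000000, y=1.800000:
  k1 = f(0.000000, 1.800000) = 2.826000
  k2 = f(0.055000, 1.955430) = 3.059025
  y ← 1.800000 + 0.11·3.059025 = 2.136493
s=0.110000, y=2.136493:
  k1 = f(0.110000, 2.136493) = 3.332294
  k2 = f(0.165000, 2.319769) = 3.609037
  y ← 2.136493 + 0.11·3.609037 = 2.533487
s=0.220000, y=2.533487:
  k1 = f(0.220000, 2.533487) = 3.933574
  k2 = f(0.275000, 2.749833) = 4.262239
  y ← 2.533487 + 0.11·4.262239 = 3.002333
y(0.33) ≈ 3.0023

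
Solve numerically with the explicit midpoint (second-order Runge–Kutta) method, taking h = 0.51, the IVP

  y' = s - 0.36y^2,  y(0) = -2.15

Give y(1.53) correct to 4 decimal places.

Midpoint: k1 = f(s_n, y_n); k2 = f(s_n + h/2, y_n + (h/2)·k1); y_{n+1} = y_n + h·k2.
s=0.000000, y=-2.150000:
  k1 = f(0.000000, -2.150000) = -1.664100
  k2 = f(0.255000, -2.574345) = -2.130812
  y ← -2.150000 + 0.51·(-2.130812) = -3.236714
s=0.510000, y=-3.236714:
  k1 = f(0.510000, -3.236714) = -3.261474
  k2 = f(0.765000, -4.068390) = -5.193647
  y ← -3.236714 + 0.51·(-5.193647) = -5.885474
s=1.020000, y=-5.885474:
  k1 = f(1.020000, -5.885474) = -11.449969
  k2 = f(1.275000, -8.805216) = -26.636457
  y ← -5.885474 + 0.51·(-26.636457) = -19.470067
y(1.53) ≈ -19.4701

-19.4701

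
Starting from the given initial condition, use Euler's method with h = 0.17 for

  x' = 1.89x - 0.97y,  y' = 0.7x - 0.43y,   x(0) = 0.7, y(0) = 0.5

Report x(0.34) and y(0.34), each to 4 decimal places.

Euler on (x,y): x_{n+1} = x_n + h·x', y_{n+1} = y_n + h·y'.
0.000000: (0.700000, 0.500000); f=(0.838000, 0.275000) → (0.842460, 0.546750)
0.170000: (0.842460, 0.546750); f=(1.061902, 0.354619) → (1.022983, 0.607035)
(x(0.34), y(0.34)) ≈ (1.0230, 0.6070)

1.0230, 0.6070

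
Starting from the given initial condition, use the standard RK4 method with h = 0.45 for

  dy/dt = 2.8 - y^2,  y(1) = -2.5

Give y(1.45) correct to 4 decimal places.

RK4: k1 = f(t_n, y_n); k2 = f(t_n + h/2, y_n + (h/2)·k1); k3 = f(t_n + h/2, y_n + (h/2)·k2); k4 = f(t_n + h, y_n + h·k3); y_{n+1} = y_n + (h/6)·(k1 + 2k2 + 2k3 + k4).
t=1.000000, y=-2.500000:
  k1 = f(1.000000, -2.500000) = -3.450000
  k2 = f(1.225000, -3.276250) = -7.933814
  k3 = f(1.225000, -4.285108) = -15.562152
  k4 = f(1.450000, -9.502968) = -87.506408
  y ← -2.500000 + (0.45/6)·(k1 + 2k2 + 2k3 + k4) = -12.846126
y(1.45) ≈ -12.8461

-12.8461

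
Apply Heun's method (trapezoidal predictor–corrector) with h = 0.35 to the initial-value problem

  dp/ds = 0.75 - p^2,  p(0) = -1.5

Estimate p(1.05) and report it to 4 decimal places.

-66.4771

Heun: k1 = f(s_n, p_n); k2 = f(s_n + h, p_n + h·k1); p_{n+1} = p_n + (h/2)·(k1 + k2).
s=0.000000, p=-1.500000:
  k1 = f(0.000000, -1.500000) = -1.500000
  k2 = f(0.350000, -2.025000) = -3.350625
  p ← -1.500000 + (0.35/2)·(-1.500000 + (-3.350625)) = -2.348859
s=0.350000, p=-2.348859:
  k1 = f(0.350000, -2.348859) = -4.767140
  k2 = f(0.700000, -4.017359) = -15.389169
  p ← -2.348859 + (0.35/2)·(-4.767140 + (-15.389169)) = -5.876214
s=0.700000, p=-5.876214:
  k1 = f(0.700000, -5.876214) = -33.779886
  k2 = f(1.050000, -17.699174) = -312.510748
  p ← -5.876214 + (0.35/2)·(-33.779886 + (-312.510748)) = -66.477075
p(1.05) ≈ -66.4771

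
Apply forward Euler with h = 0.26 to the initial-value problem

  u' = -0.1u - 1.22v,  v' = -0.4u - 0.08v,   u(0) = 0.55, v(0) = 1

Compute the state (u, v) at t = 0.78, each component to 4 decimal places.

-0.3567, 0.8701

Euler on (u,v): u_{n+1} = u_n + h·u', v_{n+1} = v_n + h·v'.
0.000000: (0.550000, 1.000000); f=(-1.275000, -0.300000) → (0.218500, 0.922000)
0.260000: (0.218500, 0.922000); f=(-1.146690, -0.161160) → (-0.079639, 0.880098)
0.520000: (-0.079639, 0.880098); f=(-1.065756, -0.038552) → (-0.356736, 0.870075)
(u(0.78), v(0.78)) ≈ (-0.3567, 0.8701)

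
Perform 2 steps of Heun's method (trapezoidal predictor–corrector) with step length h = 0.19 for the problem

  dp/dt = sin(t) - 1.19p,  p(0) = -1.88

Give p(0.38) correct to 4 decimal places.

-1.1381

Heun: k1 = f(t_n, p_n); k2 = f(t_n + h, p_n + h·k1); p_{n+1} = p_n + (h/2)·(k1 + k2).
t=0.000000, p=-1.880000:
  k1 = f(0.000000, -1.880000) = 2.237200
  k2 = f(0.190000, -1.454932) = 1.920228
  p ← -1.880000 + (0.19/2)·(2.237200 + 1.920228) = -1.485044
t=0.190000, p=-1.485044:
  k1 = f(0.190000, -1.485044) = 1.956062
  k2 = f(0.380000, -1.113393) = 1.695858
  p ← -1.485044 + (0.19/2)·(1.956062 + 1.695858) = -1.138112
p(0.38) ≈ -1.1381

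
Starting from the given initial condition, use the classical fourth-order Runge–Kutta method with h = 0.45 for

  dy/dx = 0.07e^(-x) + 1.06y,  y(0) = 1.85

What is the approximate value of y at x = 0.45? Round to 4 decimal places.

RK4: k1 = f(x_n, y_n); k2 = f(x_n + h/2, y_n + (h/2)·k1); k3 = f(x_n + h/2, y_n + (h/2)·k2); k4 = f(x_n + h, y_n + h·k3); y_{n+1} = y_n + (h/6)·(k1 + 2k2 + 2k3 + k4).
x=0.000000, y=1.850000:
  k1 = f(0.000000, 1.850000) = 2.031000
  k2 = f(0.225000, 2.306975) = 2.501290
  k3 = f(0.225000, 2.412790) = 2.613454
  k4 = f(0.450000, 3.026054) = 3.252251
  y ← 1.850000 + (0.45/6)·(k1 + 2k2 + 2k3 + k4) = 3.013455
y(0.45) ≈ 3.0135

3.0135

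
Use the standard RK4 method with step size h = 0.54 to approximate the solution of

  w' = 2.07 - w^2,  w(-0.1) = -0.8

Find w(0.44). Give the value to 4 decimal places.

0.2078

RK4: k1 = f(t_n, w_n); k2 = f(t_n + h/2, w_n + (h/2)·k1); k3 = f(t_n + h/2, w_n + (h/2)·k2); k4 = f(t_n + h, w_n + h·k3); w_{n+1} = w_n + (h/6)·(k1 + 2k2 + 2k3 + k4).
t=-0.100000, w=-0.800000:
  k1 = f(-0.100000, -0.800000) = 1.430000
  k2 = f(0.170000, -0.413900) = 1.898687
  k3 = f(0.170000, -0.287355) = 1.987427
  k4 = f(0.440000, 0.273211) = 1.995356
  w ← -0.800000 + (0.54/6)·(k1 + 2k2 + 2k3 + k4) = 0.207783
w(0.44) ≈ 0.2078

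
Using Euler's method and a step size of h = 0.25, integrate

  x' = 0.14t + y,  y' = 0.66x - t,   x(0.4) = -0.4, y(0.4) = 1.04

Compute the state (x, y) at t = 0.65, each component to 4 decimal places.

Euler on (x,y): x_{n+1} = x_n + h·x', y_{n+1} = y_n + h·y'.
0.400000: (-0.400000, 1.040000); f=(1.096000, -0.664000) → (-0.126000, 0.874000)
(x(0.65), y(0.65)) ≈ (-0.1260, 0.8740)

-0.1260, 0.8740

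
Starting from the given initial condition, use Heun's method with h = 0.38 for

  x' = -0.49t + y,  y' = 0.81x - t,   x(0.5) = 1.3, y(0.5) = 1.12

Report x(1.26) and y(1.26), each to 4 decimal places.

Heun on (x,y): k1 = f(t_n, state_n); k2 = f(t_n + h, state_n + h·k1); state_{n+1} = state_n + (h/2)·(k1 + k2).
0.500000: (1.300000, 1.120000)
  k1 = (0.875000, 0.553000)
  predictor → (1.632500, 1.330140)
  k2 = (0.898940, 0.442325)
  → (1.637049, 1.309112)
0.880000: (1.637049, 1.309112)
  k1 = (0.877912, 0.446009)
  predictor → (1.970655, 1.478595)
  k2 = (0.861195, 0.336231)
  → (1.967479, 1.457737)
(x(1.26), y(1.26)) ≈ (1.9675, 1.4577)

1.9675, 1.4577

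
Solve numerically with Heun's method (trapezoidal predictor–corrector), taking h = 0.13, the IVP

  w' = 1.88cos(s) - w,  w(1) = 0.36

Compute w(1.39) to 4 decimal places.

Heun: k1 = f(s_n, w_n); k2 = f(s_n + h, w_n + h·k1); w_{n+1} = w_n + (h/2)·(k1 + k2).
s=1.000000, w=0.360000:
  k1 = f(1.000000, 0.360000) = 0.655768
  k2 = f(1.130000, 0.445250) = 0.356871
  w ← 0.360000 + (0.13/2)·(0.655768 + 0.356871) = 0.425822
s=1.130000, w=0.425822:
  k1 = f(1.130000, 0.425822) = 0.376299
  k2 = f(1.260000, 0.474740) = 0.100195
  w ← 0.425822 + (0.13/2)·(0.376299 + 0.100195) = 0.456794
s=1.260000, w=0.456794:
  k1 = f(1.260000, 0.456794) = 0.118142
  k2 = f(1.390000, 0.472152) = -0.134104
  w ← 0.456794 + (0.13/2)·(0.118142 + (-0.134104)) = 0.455756
w(1.39) ≈ 0.4558

0.4558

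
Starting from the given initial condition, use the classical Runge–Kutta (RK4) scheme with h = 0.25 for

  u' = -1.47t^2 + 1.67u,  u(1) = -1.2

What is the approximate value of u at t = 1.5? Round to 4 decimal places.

RK4: k1 = f(t_n, u_n); k2 = f(t_n + h/2, u_n + (h/2)·k1); k3 = f(t_n + h/2, u_n + (h/2)·k2); k4 = f(t_n + h, u_n + h·k3); u_{n+1} = u_n + (h/6)·(k1 + 2k2 + 2k3 + k4).
t=1.000000, u=-1.200000:
  k1 = f(1.000000, -1.200000) = -3.474000
  k2 = f(1.125000, -1.634250) = -4.589666
  k3 = f(1.125000, -1.773708) = -4.822562
  k4 = f(1.250000, -2.405640) = -6.314294
  u ← -1.200000 + (0.25/6)·(k1 + 2k2 + 2k3 + k4) = -2.392198
t=1.250000, u=-2.392198:
  k1 = f(1.250000, -2.392198) = -6.291846
  k2 = f(1.375000, -3.178679) = -8.087612
  k3 = f(1.375000, -3.403149) = -8.462478
  k4 = f(1.500000, -4.507817) = -10.835555
  u ← -2.392198 + (0.25/6)·(k1 + 2k2 + 2k3 + k4) = -4.485014
u(1.5) ≈ -4.4850

-4.4850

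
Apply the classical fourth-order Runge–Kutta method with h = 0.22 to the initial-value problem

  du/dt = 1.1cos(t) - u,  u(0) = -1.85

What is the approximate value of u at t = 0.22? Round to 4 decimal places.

-1.2693

RK4: k1 = f(t_n, u_n); k2 = f(t_n + h/2, u_n + (h/2)·k1); k3 = f(t_n + h/2, u_n + (h/2)·k2); k4 = f(t_n + h, u_n + h·k3); u_{n+1} = u_n + (h/6)·(k1 + 2k2 + 2k3 + k4).
t=0.000000, u=-1.850000:
  k1 = f(0.000000, -1.850000) = 2.950000
  k2 = f(0.110000, -1.525500) = 2.618852
  k3 = f(0.110000, -1.561926) = 2.655278
  k4 = f(0.220000, -1.265839) = 2.339326
  u ← -1.850000 + (0.22/6)·(k1 + 2k2 + 2k3 + k4) = -1.269289
u(0.22) ≈ -1.2693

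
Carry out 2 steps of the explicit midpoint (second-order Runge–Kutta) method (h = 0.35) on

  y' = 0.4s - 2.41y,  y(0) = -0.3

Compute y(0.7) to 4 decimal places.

Midpoint: k1 = f(s_n, y_n); k2 = f(s_n + h/2, y_n + (h/2)·k1); y_{n+1} = y_n + h·k2.
s=0.000000, y=-0.300000:
  k1 = f(0.000000, -0.300000) = 0.723000
  k2 = f(0.175000, -0.173475) = 0.488075
  y ← -0.300000 + 0.35·0.488075 = -0.129174
s=0.350000, y=-0.129174:
  k1 = f(0.350000, -0.129174) = 0.451309
  k2 = f(0.525000, -0.050195) = 0.330969
  y ← -0.129174 + 0.35·0.330969 = -0.013335
y(0.7) ≈ -0.0133

-0.0133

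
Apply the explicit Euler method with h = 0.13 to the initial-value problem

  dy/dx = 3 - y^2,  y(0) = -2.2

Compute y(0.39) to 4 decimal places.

-3.4684

Euler: y_{n+1} = y_n + h·f(x_n, y_n).
x=0.000000, y=-2.200000: f=-1.840000 → y ← -2.200000 + 0.13·(-1.840000) = -2.439200
x=0.130000, y=-2.439200: f=-2.949697 → y ← -2.439200 + 0.13·(-2.949697) = -2.822661
x=0.260000, y=-2.822661: f=-4.967413 → y ← -2.822661 + 0.13·(-4.967413) = -3.468424
y(0.39) ≈ -3.4684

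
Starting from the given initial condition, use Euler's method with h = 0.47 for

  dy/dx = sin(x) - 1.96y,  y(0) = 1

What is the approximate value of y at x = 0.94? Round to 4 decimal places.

Euler: y_{n+1} = y_n + h·f(x_n, y_n).
x=0.000000, y=1.000000: f=-1.960000 → y ← 1.000000 + 0.47·(-1.960000) = 0.078800
x=0.470000, y=0.078800: f=0.298438 → y ← 0.078800 + 0.47·0.298438 = 0.219066
y(0.94) ≈ 0.2191

0.2191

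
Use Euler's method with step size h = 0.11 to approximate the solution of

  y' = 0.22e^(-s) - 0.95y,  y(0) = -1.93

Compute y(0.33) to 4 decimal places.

Euler: y_{n+1} = y_n + h·f(s_n, y_n).
s=0.000000, y=-1.930000: f=2.053500 → y ← -1.930000 + 0.11·2.053500 = -1.704115
s=0.110000, y=-1.704115: f=1.815993 → y ← -1.704115 + 0.11·1.815993 = -1.504356
s=0.220000, y=-1.504356: f=1.605692 → y ← -1.504356 + 0.11·1.605692 = -1.327730
y(0.33) ≈ -1.3277

-1.3277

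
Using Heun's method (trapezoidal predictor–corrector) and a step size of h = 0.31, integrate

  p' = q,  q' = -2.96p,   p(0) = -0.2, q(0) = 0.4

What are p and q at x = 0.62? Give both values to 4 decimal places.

0.1225, 0.4954

Heun on (p,q): k1 = f(x_n, state_n); k2 = f(x_n + h, state_n + h·k1); state_{n+1} = state_n + (h/2)·(k1 + k2).
0.000000: (-0.200000, 0.400000)
  k1 = (0.400000, 0.592000)
  predictor → (-0.076000, 0.583520)
  k2 = (0.583520, 0.224960)
  → (-0.047554, 0.526629)
0.310000: (-0.047554, 0.526629)
  k1 = (0.526629, 0.140761)
  predictor → (0.115701, 0.570265)
  k2 = (0.570265, -0.342474)
  → (0.122464, 0.495363)
(p(0.62), q(0.62)) ≈ (0.1225, 0.4954)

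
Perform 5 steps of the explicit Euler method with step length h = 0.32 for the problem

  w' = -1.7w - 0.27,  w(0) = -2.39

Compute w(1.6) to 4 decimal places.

Euler: w_{n+1} = w_n + h·f(x_n, w_n).
x=0.000000, w=-2.390000: f=3.793000 → w ← -2.390000 + 0.32·3.793000 = -1.176240
x=0.320000, w=-1.176240: f=1.729608 → w ← -1.176240 + 0.32·1.729608 = -0.622765
x=0.640000, w=-0.622765: f=0.788701 → w ← -0.622765 + 0.32·0.788701 = -0.370381
x=0.960000, w=-0.370381: f=0.359648 → w ← -0.370381 + 0.32·0.359648 = -0.255294
x=1.280000, w=-0.255294: f=0.163999 → w ← -0.255294 + 0.32·0.163999 = -0.202814
w(1.6) ≈ -0.2028

-0.2028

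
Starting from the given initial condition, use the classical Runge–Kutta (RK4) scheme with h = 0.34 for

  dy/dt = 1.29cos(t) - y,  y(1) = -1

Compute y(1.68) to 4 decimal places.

RK4: k1 = f(t_n, y_n); k2 = f(t_n + h/2, y_n + (h/2)·k1); k3 = f(t_n + h/2, y_n + (h/2)·k2); k4 = f(t_n + h, y_n + h·k3); y_{n+1} = y_n + (h/6)·(k1 + 2k2 + 2k3 + k4).
t=1.000000, y=-1.000000:
  k1 = f(1.000000, -1.000000) = 1.696990
  k2 = f(1.170000, -0.711512) = 1.214807
  k3 = f(1.170000, -0.793483) = 1.296778
  k4 = f(1.340000, -0.559095) = 0.854186
  y ← -1.000000 + (0.34/6)·(k1 + 2k2 + 2k3 + k4) = -0.570787
t=1.340000, y=-0.570787:
  k1 = f(1.340000, -0.570787) = 0.865878
  k2 = f(1.510000, -0.423588) = 0.501967
  k3 = f(1.510000, -0.485453) = 0.563832
  k4 = f(1.680000, -0.379084) = 0.238491
  y ← -0.570787 + (0.34/6)·(k1 + 2k2 + 2k3 + k4) = -0.387416
y(1.68) ≈ -0.3874

-0.3874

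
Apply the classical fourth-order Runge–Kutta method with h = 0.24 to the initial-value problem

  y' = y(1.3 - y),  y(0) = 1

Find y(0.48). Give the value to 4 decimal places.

RK4: k1 = f(t_n, y_n); k2 = f(t_n + h/2, y_n + (h/2)·k1); k3 = f(t_n + h/2, y_n + (h/2)·k2); k4 = f(t_n + h, y_n + h·k3); y_{n+1} = y_n + (h/6)·(k1 + 2k2 + 2k3 + k4).
t=0.000000, y=1.000000:
  k1 = f(0.000000, 1.000000) = 0.300000
  k2 = f(0.120000, 1.036000) = 0.273504
  k3 = f(0.120000, 1.032820) = 0.275948
  k4 = f(0.240000, 1.066228) = 0.249255
  y ← 1.000000 + (0.24/6)·(k1 + 2k2 + 2k3 + k4) = 1.065926
t=0.240000, y=1.065926:
  k1 = f(0.240000, 1.065926) = 0.249505
  k2 = f(0.360000, 1.095867) = 0.223703
  k3 = f(0.360000, 1.092771) = 0.226454
  k4 = f(0.480000, 1.120275) = 0.201341
  y ← 1.065926 + (0.24/6)·(k1 + 2k2 + 2k3 + k4) = 1.119973
y(0.48) ≈ 1.1200

1.1200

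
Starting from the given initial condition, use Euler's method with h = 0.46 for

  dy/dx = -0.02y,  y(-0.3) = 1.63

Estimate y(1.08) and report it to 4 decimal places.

Euler: y_{n+1} = y_n + h·f(x_n, y_n).
x=-0.300000, y=1.630000: f=-0.032600 → y ← 1.630000 + 0.46·(-0.032600) = 1.615004
x=0.160000, y=1.615004: f=-0.032300 → y ← 1.615004 + 0.46·(-0.032300) = 1.600146
x=0.620000, y=1.600146: f=-0.032003 → y ← 1.600146 + 0.46·(-0.032003) = 1.585425
y(1.08) ≈ 1.5854

1.5854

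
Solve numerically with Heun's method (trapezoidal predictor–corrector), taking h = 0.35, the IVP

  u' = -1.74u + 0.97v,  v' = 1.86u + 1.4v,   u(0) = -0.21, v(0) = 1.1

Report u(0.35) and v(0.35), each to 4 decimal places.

0.2070, 1.7640

Heun on (u,v): k1 = f(s_n, state_n); k2 = f(s_n + h, state_n + h·k1); state_{n+1} = state_n + (h/2)·(k1 + k2).
0.000000: (-0.210000, 1.100000)
  k1 = (1.432400, 1.149400)
  predictor → (0.291340, 1.502290)
  k2 = (0.950290, 2.645098)
  → (0.206971, 1.764037)
(u(0.35), v(0.35)) ≈ (0.2070, 1.7640)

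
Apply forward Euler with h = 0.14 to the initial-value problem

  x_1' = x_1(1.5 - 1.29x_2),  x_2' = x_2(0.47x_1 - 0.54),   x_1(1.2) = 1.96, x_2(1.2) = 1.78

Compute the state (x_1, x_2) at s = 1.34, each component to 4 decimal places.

1.7415, 1.8750

Euler on (x_1,x_2): x_1_{n+1} = x_1_n + h·x_1', x_2_{n+1} = x_2_n + h·x_2'.
1.200000: (1.960000, 1.780000); f=(-1.560552, 0.678536) → (1.741523, 1.874995)
(x_1(1.34), x_2(1.34)) ≈ (1.7415, 1.8750)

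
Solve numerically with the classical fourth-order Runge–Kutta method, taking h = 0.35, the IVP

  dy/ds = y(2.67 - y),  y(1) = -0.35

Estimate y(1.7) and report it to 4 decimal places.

-6.7319

RK4: k1 = f(s_n, y_n); k2 = f(s_n + h/2, y_n + (h/2)·k1); k3 = f(s_n + h/2, y_n + (h/2)·k2); k4 = f(s_n + h, y_n + h·k3); y_{n+1} = y_n + (h/6)·(k1 + 2k2 + 2k3 + k4).
s=1.000000, y=-0.350000:
  k1 = f(1.000000, -0.350000) = -1.057000
  k2 = f(1.175000, -0.534975) = -1.714582
  k3 = f(1.175000, -0.650052) = -2.158206
  k4 = f(1.350000, -1.105372) = -4.173190
  y ← -0.350000 + (0.35/6)·(k1 + 2k2 + 2k3 + k4) = -1.106920
s=1.350000, y=-1.106920:
  k1 = f(1.350000, -1.106920) = -4.180746
  k2 = f(1.525000, -1.838550) = -8.289196
  k3 = f(1.525000, -2.557529) = -13.369556
  k4 = f(1.700000, -5.786264) = -48.930176
  y ← -1.106920 + (0.35/6)·(k1 + 2k2 + 2k3 + k4) = -6.731911
y(1.7) ≈ -6.7319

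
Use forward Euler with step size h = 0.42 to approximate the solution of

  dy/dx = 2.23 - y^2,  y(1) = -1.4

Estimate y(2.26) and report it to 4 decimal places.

-0.5675

Euler: y_{n+1} = y_n + h·f(x_n, y_n).
x=1.000000, y=-1.400000: f=0.270000 → y ← -1.400000 + 0.42·0.270000 = -1.286600
x=1.420000, y=-1.286600: f=0.574660 → y ← -1.286600 + 0.42·0.574660 = -1.045243
x=1.840000, y=-1.045243: f=1.137468 → y ← -1.045243 + 0.42·1.137468 = -0.567506
y(2.26) ≈ -0.5675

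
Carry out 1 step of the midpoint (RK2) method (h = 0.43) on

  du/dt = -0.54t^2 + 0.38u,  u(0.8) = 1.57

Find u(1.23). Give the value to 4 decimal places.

Midpoint: k1 = f(t_n, u_n); k2 = f(t_n + h/2, u_n + (h/2)·k1); u_{n+1} = u_n + h·k2.
t=0.800000, u=1.570000:
  k1 = f(0.800000, 1.570000) = 0.251000
  k2 = f(1.015000, 1.623965) = 0.060785
  u ← 1.570000 + 0.43·0.060785 = 1.596138
u(1.23) ≈ 1.5961

1.5961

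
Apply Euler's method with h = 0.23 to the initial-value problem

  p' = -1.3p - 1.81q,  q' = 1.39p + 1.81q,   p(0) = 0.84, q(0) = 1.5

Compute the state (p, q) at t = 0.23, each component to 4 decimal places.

-0.0356, 2.3930

Euler on (p,q): p_{n+1} = p_n + h·p', q_{n+1} = q_n + h·q'.
0.000000: (0.840000, 1.500000); f=(-3.807000, 3.882600) → (-0.035610, 2.392998)
(p(0.23), q(0.23)) ≈ (-0.0356, 2.3930)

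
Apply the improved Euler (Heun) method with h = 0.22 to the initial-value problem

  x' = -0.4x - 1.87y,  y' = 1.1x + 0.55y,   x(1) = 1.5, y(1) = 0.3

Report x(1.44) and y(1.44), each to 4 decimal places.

Heun on (x,y): k1 = f(s_n, state_n); k2 = f(s_n + h, state_n + h·k1); state_{n+1} = state_n + (h/2)·(k1 + k2).
1.000000: (1.500000, 0.300000)
  k1 = (-1.161000, 1.815000)
  predictor → (1.244580, 0.699300)
  k2 = (-1.805523, 1.753653)
  → (1.173682, 0.692552)
1.220000: (1.173682, 0.692552)
  k1 = (-1.764545, 1.671954)
  predictor → (0.785483, 1.060382)
  k2 = (-2.297107, 1.447241)
  → (0.726901, 1.035663)
(x(1.44), y(1.44)) ≈ (0.7269, 1.0357)

0.7269, 1.0357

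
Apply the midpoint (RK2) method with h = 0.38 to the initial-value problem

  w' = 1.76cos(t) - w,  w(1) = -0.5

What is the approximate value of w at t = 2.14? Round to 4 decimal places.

-0.3196

Midpoint: k1 = f(t_n, w_n); k2 = f(t_n + h/2, w_n + (h/2)·k1); w_{n+1} = w_n + h·k2.
t=1.000000, w=-0.500000:
  k1 = f(1.000000, -0.500000) = 1.450932
  k2 = f(1.190000, -0.224323) = 0.878444
  w ← -0.500000 + 0.38·0.878444 = -0.166191
t=1.380000, w=-0.166191:
  k1 = f(1.380000, -0.166191) = 0.499959
  k2 = f(1.570000, -0.071199) = 0.072600
  w ← -0.166191 + 0.38·0.072600 = -0.138603
t=1.760000, w=-0.138603:
  k1 = f(1.760000, -0.138603) = -0.192412
  k2 = f(1.950000, -0.175161) = -0.476357
  w ← -0.138603 + 0.38·(-0.476357) = -0.319619
w(2.14) ≈ -0.3196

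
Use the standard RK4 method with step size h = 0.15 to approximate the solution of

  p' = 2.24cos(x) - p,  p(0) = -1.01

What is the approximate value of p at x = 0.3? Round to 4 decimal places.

-0.1770

RK4: k1 = f(x_n, p_n); k2 = f(x_n + h/2, p_n + (h/2)·k1); k3 = f(x_n + h/2, p_n + (h/2)·k2); k4 = f(x_n + h, p_n + h·k3); p_{n+1} = p_n + (h/6)·(k1 + 2k2 + 2k3 + k4).
x=0.000000, p=-1.010000:
  k1 = f(0.000000, -1.010000) = 3.250000
  k2 = f(0.075000, -0.766250) = 2.999953
  k3 = f(0.075000, -0.785004) = 3.018706
  k4 = f(0.150000, -0.557194) = 2.772041
  p ← -1.010000 + (0.15/6)·(k1 + 2k2 + 2k3 + k4) = -0.558516
x=0.150000, p=-0.558516:
  k1 = f(0.150000, -0.558516) = 2.773363
  k2 = f(0.225000, -0.350514) = 2.534053
  k3 = f(0.225000, -0.368462) = 2.552001
  k4 = f(0.300000, -0.175716) = 2.315670
  p ← -0.558516 + (0.15/6)·(k1 + 2k2 + 2k3 + k4) = -0.176988
p(0.3) ≈ -0.1770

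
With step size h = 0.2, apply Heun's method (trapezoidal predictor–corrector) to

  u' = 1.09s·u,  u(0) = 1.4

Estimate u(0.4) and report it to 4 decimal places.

1.5268

Heun: k1 = f(s_n, u_n); k2 = f(s_n + h, u_n + h·k1); u_{n+1} = u_n + (h/2)·(k1 + k2).
s=0.000000, u=1.400000:
  k1 = f(0.000000, 1.400000) = 0.000000
  k2 = f(0.200000, 1.400000) = 0.305200
  u ← 1.400000 + (0.2/2)·(0.000000 + 0.305200) = 1.430520
s=0.200000, u=1.430520:
  k1 = f(0.200000, 1.430520) = 0.311853
  k2 = f(0.400000, 1.492891) = 0.650900
  u ← 1.430520 + (0.2/2)·(0.311853 + 0.650900) = 1.526795
u(0.4) ≈ 1.5268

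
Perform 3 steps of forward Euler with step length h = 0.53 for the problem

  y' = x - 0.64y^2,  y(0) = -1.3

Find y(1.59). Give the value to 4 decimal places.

-4.8472

Euler: y_{n+1} = y_n + h·f(x_n, y_n).
x=0.000000, y=-1.300000: f=-1.081600 → y ← -1.300000 + 0.53·(-1.081600) = -1.873248
x=0.530000, y=-1.873248: f=-1.715797 → y ← -1.873248 + 0.53·(-1.715797) = -2.782620
x=1.060000, y=-2.782620: f=-3.895505 → y ← -2.782620 + 0.53·(-3.895505) = -4.847238
y(1.59) ≈ -4.8472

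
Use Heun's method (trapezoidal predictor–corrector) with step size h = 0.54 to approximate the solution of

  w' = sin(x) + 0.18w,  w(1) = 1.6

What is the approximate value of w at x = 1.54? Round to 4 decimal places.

2.2822

Heun: k1 = f(x_n, w_n); k2 = f(x_n + h, w_n + h·k1); w_{n+1} = w_n + (h/2)·(k1 + k2).
x=1.000000, w=1.600000:
  k1 = f(1.000000, 1.600000) = 1.129471
  k2 = f(1.540000, 2.209914) = 1.397310
  w ← 1.600000 + (0.54/2)·(1.129471 + 1.397310) = 2.282231
w(1.54) ≈ 2.2822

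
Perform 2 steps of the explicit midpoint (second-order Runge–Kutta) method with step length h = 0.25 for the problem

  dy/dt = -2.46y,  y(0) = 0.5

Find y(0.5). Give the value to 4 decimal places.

0.1648

Midpoint: k1 = f(t_n, y_n); k2 = f(t_n + h/2, y_n + (h/2)·k1); y_{n+1} = y_n + h·k2.
t=0.000000, y=0.500000:
  k1 = f(0.000000, 0.500000) = -1.230000
  k2 = f(0.125000, 0.346250) = -0.851775
  y ← 0.500000 + 0.25·(-0.851775) = 0.287056
t=0.250000, y=0.287056:
  k1 = f(0.250000, 0.287056) = -0.706158
  k2 = f(0.375000, 0.198786) = -0.489015
  y ← 0.287056 + 0.25·(-0.489015) = 0.164803
y(0.5) ≈ 0.1648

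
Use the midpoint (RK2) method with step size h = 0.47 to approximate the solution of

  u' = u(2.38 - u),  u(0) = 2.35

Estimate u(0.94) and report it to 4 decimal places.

Midpoint: k1 = f(t_n, u_n); k2 = f(t_n + h/2, u_n + (h/2)·k1); u_{n+1} = u_n + h·k2.
t=0.000000, u=2.350000:
  k1 = f(0.000000, 2.350000) = 0.070500
  k2 = f(0.235000, 2.366567) = 0.031789
  u ← 2.350000 + 0.47·0.031789 = 2.364941
t=0.470000, u=2.364941:
  k1 = f(0.470000, 2.364941) = 0.035614
  k2 = f(0.705000, 2.373310) = 0.015877
  u ← 2.364941 + 0.47·0.015877 = 2.372403
u(0.94) ≈ 2.3724

2.3724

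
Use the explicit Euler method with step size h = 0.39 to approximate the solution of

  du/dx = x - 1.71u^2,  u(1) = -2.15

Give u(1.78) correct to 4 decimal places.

-19.9409

Euler: u_{n+1} = u_n + h·f(x_n, u_n).
x=1.000000, u=-2.150000: f=-6.904475 → u ← -2.150000 + 0.39·(-6.904475) = -4.842745
x=1.390000, u=-4.842745: f=-38.713230 → u ← -4.842745 + 0.39·(-38.713230) = -19.940905
u(1.78) ≈ -19.9409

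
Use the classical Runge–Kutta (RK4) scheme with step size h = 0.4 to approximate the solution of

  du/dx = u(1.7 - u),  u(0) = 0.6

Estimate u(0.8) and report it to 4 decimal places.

RK4: k1 = f(x_n, u_n); k2 = f(x_n + h/2, u_n + (h/2)·k1); k3 = f(x_n + h/2, u_n + (h/2)·k2); k4 = f(x_n + h, u_n + h·k3); u_{n+1} = u_n + (h/6)·(k1 + 2k2 + 2k3 + k4).
x=0.000000, u=0.600000:
  k1 = f(0.000000, 0.600000) = 0.660000
  k2 = f(0.200000, 0.732000) = 0.708576
  k3 = f(0.200000, 0.741715) = 0.710774
  k4 = f(0.400000, 0.884310) = 0.721323
  u ← 0.600000 + (0.4/6)·(k1 + 2k2 + 2k3 + k4) = 0.881335
x=0.400000, u=0.881335:
  k1 = f(0.400000, 0.881335) = 0.721518
  k2 = f(0.600000, 1.025639) = 0.691651
  k3 = f(0.600000, 1.019665) = 0.693714
  k4 = f(0.800000, 1.158820) = 0.627130
  u ← 0.881335 + (0.4/6)·(k1 + 2k2 + 2k3 + k4) = 1.155960
u(0.8) ≈ 1.1560

1.1560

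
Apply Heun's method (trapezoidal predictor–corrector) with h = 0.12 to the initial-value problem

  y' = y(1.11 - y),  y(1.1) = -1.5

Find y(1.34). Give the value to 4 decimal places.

-3.2037

Heun: k1 = f(x_n, y_n); k2 = f(x_n + h, y_n + h·k1); y_{n+1} = y_n + (h/2)·(k1 + k2).
x=1.100000, y=-1.500000:
  k1 = f(1.100000, -1.500000) = -3.915000
  k2 = f(1.220000, -1.969800) = -6.066590
  y ← -1.500000 + (0.12/2)·(-3.915000 + (-6.066590)) = -2.098895
x=1.220000, y=-2.098895:
  k1 = f(1.220000, -2.098895) = -6.735136
  k2 = f(1.340000, -2.907112) = -11.678192
  y ← -2.098895 + (0.12/2)·(-6.735136 + (-11.678192)) = -3.203695
y(1.34) ≈ -3.2037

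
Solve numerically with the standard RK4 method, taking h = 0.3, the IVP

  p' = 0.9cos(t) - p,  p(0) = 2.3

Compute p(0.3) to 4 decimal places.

1.9334

RK4: k1 = f(t_n, p_n); k2 = f(t_n + h/2, p_n + (h/2)·k1); k3 = f(t_n + h/2, p_n + (h/2)·k2); k4 = f(t_n + h, p_n + h·k3); p_{n+1} = p_n + (h/6)·(k1 + 2k2 + 2k3 + k4).
t=0.000000, p=2.300000:
  k1 = f(0.000000, 2.300000) = -1.400000
  k2 = f(0.150000, 2.090000) = -1.200106
  k3 = f(0.150000, 2.119984) = -1.230090
  k4 = f(0.300000, 1.930973) = -1.071170
  p ← 2.300000 + (0.3/6)·(k1 + 2k2 + 2k3 + k4) = 1.933422
p(0.3) ≈ 1.9334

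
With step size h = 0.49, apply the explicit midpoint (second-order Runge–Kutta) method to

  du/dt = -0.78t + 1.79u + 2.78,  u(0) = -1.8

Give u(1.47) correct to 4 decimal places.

Midpoint: k1 = f(t_n, u_n); k2 = f(t_n + h/2, u_n + (h/2)·k1); u_{n+1} = u_n + h·k2.
t=0.000000, u=-1.800000:
  k1 = f(0.000000, -1.800000) = -0.442000
  k2 = f(0.245000, -1.908290) = -0.826939
  u ← -1.800000 + 0.49·(-0.826939) = -2.205200
t=0.490000, u=-2.205200:
  k1 = f(0.490000, -2.205200) = -1.549508
  k2 = f(0.735000, -2.584830) = -2.420145
  u ← -2.205200 + 0.49·(-2.420145) = -3.391071
t=0.980000, u=-3.391071:
  k1 = f(0.980000, -3.391071) = -4.054418
  k2 = f(1.225000, -4.384404) = -6.023582
  u ← -3.391071 + 0.49·(-6.023582) = -6.342627
u(1.47) ≈ -6.3426

-6.3426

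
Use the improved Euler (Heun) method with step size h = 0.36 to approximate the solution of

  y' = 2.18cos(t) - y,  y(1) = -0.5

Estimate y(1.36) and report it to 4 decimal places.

Heun: k1 = f(t_n, y_n); k2 = f(t_n + h, y_n + h·k1); y_{n+1} = y_n + (h/2)·(k1 + k2).
t=1.000000, y=-0.500000:
  k1 = f(1.000000, -0.500000) = 1.677859
  k2 = f(1.360000, 0.104029) = 0.352111
  y ← -0.500000 + (0.36/2)·(1.677859 + 0.352111) = -0.134605
y(1.36) ≈ -0.1346

-0.1346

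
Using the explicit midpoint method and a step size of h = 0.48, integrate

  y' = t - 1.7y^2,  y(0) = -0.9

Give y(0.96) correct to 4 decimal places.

Midpoint: k1 = f(t_n, y_n); k2 = f(t_n + h/2, y_n + (h/2)·k1); y_{n+1} = y_n + h·k2.
t=0.000000, y=-0.900000:
  k1 = f(0.000000, -0.900000) = -1.377000
  k2 = f(0.240000, -1.230480) = -2.333938
  y ← -0.900000 + 0.48·(-2.333938) = -2.020290
t=0.480000, y=-2.020290:
  k1 = f(0.480000, -2.020290) = -6.458673
  k2 = f(0.720000, -3.570372) = -20.950840
  y ← -2.020290 + 0.48·(-20.950840) = -12.076693
y(0.96) ≈ -12.0767

-12.0767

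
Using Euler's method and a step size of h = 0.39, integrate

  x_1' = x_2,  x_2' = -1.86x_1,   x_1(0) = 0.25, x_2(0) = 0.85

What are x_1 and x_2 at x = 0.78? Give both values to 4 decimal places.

0.8423, 0.2468

Euler on (x_1,x_2): x_1_{n+1} = x_1_n + h·x_1', x_2_{n+1} = x_2_n + h·x_2'.
0.000000: (0.250000, 0.850000); f=(0.850000, -0.465000) → (0.581500, 0.668650)
0.390000: (0.581500, 0.668650); f=(0.668650, -1.081590) → (0.842274, 0.246830)
(x_1(0.78), x_2(0.78)) ≈ (0.8423, 0.2468)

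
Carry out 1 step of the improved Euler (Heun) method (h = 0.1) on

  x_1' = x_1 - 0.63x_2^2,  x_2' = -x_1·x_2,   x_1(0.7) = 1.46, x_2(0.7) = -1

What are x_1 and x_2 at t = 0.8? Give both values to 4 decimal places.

Heun on (x_1,x_2): k1 = f(t_n, state_n); k2 = f(t_n + h, state_n + h·k1); state_{n+1} = state_n + (h/2)·(k1 + k2).
0.700000: (1.460000, -1.000000)
  k1 = (0.830000, 1.460000)
  predictor → (1.543000, -0.854000)
  k2 = (1.083531, 1.317722)
  → (1.555677, -0.861114)
(x_1(0.8), x_2(0.8)) ≈ (1.5557, -0.8611)

1.5557, -0.8611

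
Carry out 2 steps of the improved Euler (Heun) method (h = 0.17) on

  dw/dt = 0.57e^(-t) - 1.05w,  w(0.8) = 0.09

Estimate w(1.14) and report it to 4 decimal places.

Heun: k1 = f(t_n, w_n); k2 = f(t_n + h, w_n + h·k1); w_{n+1} = w_n + (h/2)·(k1 + k2).
t=0.800000, w=0.090000:
  k1 = f(0.800000, 0.090000) = 0.161618
  k2 = f(0.970000, 0.117475) = 0.092729
  w ← 0.090000 + (0.17/2)·(0.161618 + 0.092729) = 0.111619
t=0.970000, w=0.111619:
  k1 = f(0.970000, 0.111619) = 0.098877
  k2 = f(1.140000, 0.128428) = 0.047447
  w ← 0.111619 + (0.17/2)·(0.098877 + 0.047447) = 0.124057
w(1.14) ≈ 0.1241

0.1241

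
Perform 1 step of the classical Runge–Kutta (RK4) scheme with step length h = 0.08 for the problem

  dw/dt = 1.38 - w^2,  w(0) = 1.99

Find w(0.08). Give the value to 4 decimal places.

1.8124

RK4: k1 = f(t_n, w_n); k2 = f(t_n + h/2, w_n + (h/2)·k1); k3 = f(t_n + h/2, w_n + (h/2)·k2); k4 = f(t_n + h, w_n + h·k3); w_{n+1} = w_n + (h/6)·(k1 + 2k2 + 2k3 + k4).
t=0.000000, w=1.990000:
  k1 = f(0.000000, 1.990000) = -2.580100
  k2 = f(0.040000, 1.886796) = -2.179999
  k3 = f(0.040000, 1.902800) = -2.240648
  k4 = f(0.080000, 1.810748) = -1.898809
  w ← 1.990000 + (0.08/6)·(k1 + 2k2 + 2k3 + k4) = 1.812397
w(0.08) ≈ 1.8124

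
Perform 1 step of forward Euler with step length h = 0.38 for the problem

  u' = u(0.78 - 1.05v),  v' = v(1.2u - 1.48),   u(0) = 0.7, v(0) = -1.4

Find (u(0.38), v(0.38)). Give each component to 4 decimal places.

1.2985, -1.0595

Euler on (u,v): u_{n+1} = u_n + h·u', v_{n+1} = v_n + h·v'.
0.000000: (0.700000, -1.400000); f=(1.575000, 0.896000) → (1.298500, -1.059520)
(u(0.38), v(0.38)) ≈ (1.2985, -1.0595)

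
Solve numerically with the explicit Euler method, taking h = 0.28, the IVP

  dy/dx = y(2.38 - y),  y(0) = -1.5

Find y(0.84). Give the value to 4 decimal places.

Euler: y_{n+1} = y_n + h·f(x_n, y_n).
x=0.000000, y=-1.500000: f=-5.820000 → y ← -1.500000 + 0.28·(-5.820000) = -3.129600
x=0.280000, y=-3.129600: f=-17.242844 → y ← -3.129600 + 0.28·(-17.242844) = -7.957596
x=0.560000, y=-7.957596: f=-82.262419 → y ← -7.957596 + 0.28·(-82.262419) = -30.991074
y(0.84) ≈ -30.9911

-30.9911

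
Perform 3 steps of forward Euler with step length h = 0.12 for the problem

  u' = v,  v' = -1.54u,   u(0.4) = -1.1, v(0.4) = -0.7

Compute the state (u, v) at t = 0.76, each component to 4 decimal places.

-1.2770, -0.0481

Euler on (u,v): u_{n+1} = u_n + h·u', v_{n+1} = v_n + h·v'.
0.400000: (-1.100000, -0.700000); f=(-0.700000, 1.694000) → (-1.184000, -0.496720)
0.520000: (-1.184000, -0.496720); f=(-0.496720, 1.823360) → (-1.243606, -0.277917)
0.640000: (-1.243606, -0.277917); f=(-0.277917, 1.915154) → (-1.276956, -0.048098)
(u(0.76), v(0.76)) ≈ (-1.2770, -0.0481)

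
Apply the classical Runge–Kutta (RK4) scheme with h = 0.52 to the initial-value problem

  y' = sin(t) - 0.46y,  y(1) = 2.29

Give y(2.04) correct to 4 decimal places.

RK4: k1 = f(t_n, y_n); k2 = f(t_n + h/2, y_n + (h/2)·k1); k3 = f(t_n + h/2, y_n + (h/2)·k2); k4 = f(t_n + h, y_n + h·k3); y_{n+1} = y_n + (h/6)·(k1 + 2k2 + 2k3 + k4).
t=1.000000, y=2.290000:
  k1 = f(1.000000, 2.290000) = -0.211929
  k2 = f(1.260000, 2.234898) = -0.075963
  k3 = f(1.260000, 2.270250) = -0.092224
  k4 = f(1.520000, 2.242043) = -0.032630
  y ← 2.290000 + (0.52/6)·(k1 + 2k2 + 2k3 + k4) = 2.239652
t=1.520000, y=2.239652:
  k1 = f(1.520000, 2.239652) = -0.031530
  k2 = f(1.780000, 2.231455) = -0.048273
  k3 = f(1.780000, 2.227102) = -0.046270
  k4 = f(2.040000, 2.215592) = -0.127244
  y ← 2.239652 + (0.52/6)·(k1 + 2k2 + 2k3 + k4) = 2.209505
y(2.04) ≈ 2.2095

2.2095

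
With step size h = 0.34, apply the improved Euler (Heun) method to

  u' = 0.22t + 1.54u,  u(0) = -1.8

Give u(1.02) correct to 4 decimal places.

-8.0575

Heun: k1 = f(t_n, u_n); k2 = f(t_n + h, u_n + h·k1); u_{n+1} = u_n + (h/2)·(k1 + k2).
t=0.000000, u=-1.800000:
  k1 = f(0.000000, -1.800000) = -2.772000
  k2 = f(0.340000, -2.742480) = -4.148619
  u ← -1.800000 + (0.34/2)·(-2.772000 + (-4.148619)) = -2.976505
t=0.340000, u=-2.976505:
  k1 = f(0.340000, -2.976505) = -4.509018
  k2 = f(0.680000, -4.509571) = -6.795140
  u ← -2.976505 + (0.34/2)·(-4.509018 + (-6.795140)) = -4.898212
t=0.680000, u=-4.898212:
  k1 = f(0.680000, -4.898212) = -7.393647
  k2 = f(1.020000, -7.412052) = -11.190160
  u ← -4.898212 + (0.34/2)·(-7.393647 + (-11.190160)) = -8.057459
u(1.02) ≈ -8.0575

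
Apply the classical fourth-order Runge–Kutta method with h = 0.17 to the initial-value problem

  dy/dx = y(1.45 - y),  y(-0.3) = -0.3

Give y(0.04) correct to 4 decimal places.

RK4: k1 = f(x_n, y_n); k2 = f(x_n + h/2, y_n + (h/2)·k1); k3 = f(x_n + h/2, y_n + (h/2)·k2); k4 = f(x_n + h, y_n + h·k3); y_{n+1} = y_n + (h/6)·(k1 + 2k2 + 2k3 + k4).
x=-0.300000, y=-0.300000:
  k1 = f(-0.300000, -0.300000) = -0.525000
  k2 = f(-0.215000, -0.344625) = -0.618473
  k3 = f(-0.215000, -0.352570) = -0.635532
  k4 = f(-0.130000, -0.408041) = -0.758156
  y ← -0.300000 + (0.17/6)·(k1 + 2k2 + 2k3 + k4) = -0.407416
x=-0.130000, y=-0.407416:
  k1 = f(-0.130000, -0.407416) = -0.756742
  k2 = f(-0.045000, -0.471739) = -0.906560
  k3 = f(-0.045000, -0.484474) = -0.937202
  k4 = f(0.040000, -0.566741) = -1.142969
  y ← -0.407416 + (0.17/6)·(k1 + 2k2 + 2k3 + k4) = -0.565721
y(0.04) ≈ -0.5657

-0.5657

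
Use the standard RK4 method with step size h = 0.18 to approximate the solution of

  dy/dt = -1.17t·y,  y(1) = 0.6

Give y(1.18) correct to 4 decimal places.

0.4769

RK4: k1 = f(t_n, y_n); k2 = f(t_n + h/2, y_n + (h/2)·k1); k3 = f(t_n + h/2, y_n + (h/2)·k2); k4 = f(t_n + h, y_n + h·k3); y_{n+1} = y_n + (h/6)·(k1 + 2k2 + 2k3 + k4).
t=1.000000, y=0.600000:
  k1 = f(1.000000, 0.600000) = -0.702000
  k2 = f(1.090000, 0.536820) = -0.684607
  k3 = f(1.090000, 0.538385) = -0.686603
  k4 = f(1.180000, 0.476411) = -0.657734
  y ← 0.600000 + (0.18/6)·(k1 + 2k2 + 2k3 + k4) = 0.476935
y(1.18) ≈ 0.4769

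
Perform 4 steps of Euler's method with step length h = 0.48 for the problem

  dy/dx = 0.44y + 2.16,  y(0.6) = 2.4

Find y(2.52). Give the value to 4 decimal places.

10.8208

Euler: y_{n+1} = y_n + h·f(x_n, y_n).
x=0.600000, y=2.400000: f=3.216000 → y ← 2.400000 + 0.48·3.216000 = 3.943680
x=1.080000, y=3.943680: f=3.895219 → y ← 3.943680 + 0.48·3.895219 = 5.813385
x=1.560000, y=5.813385: f=4.717889 → y ← 5.813385 + 0.48·4.717889 = 8.077972
x=2.040000, y=8.077972: f=5.714308 → y ← 8.077972 + 0.48·5.714308 = 10.820840
y(2.52) ≈ 10.8208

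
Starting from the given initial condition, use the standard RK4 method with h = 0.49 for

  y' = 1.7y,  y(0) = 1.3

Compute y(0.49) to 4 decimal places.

RK4: k1 = f(t_n, y_n); k2 = f(t_n + h/2, y_n + (h/2)·k1); k3 = f(t_n + h/2, y_n + (h/2)·k2); k4 = f(t_n + h, y_n + h·k3); y_{n+1} = y_n + (h/6)·(k1 + 2k2 + 2k3 + k4).
t=0.000000, y=1.300000:
  k1 = f(0.000000, 1.300000) = 2.210000
  k2 = f(0.245000, 1.841450) = 3.130465
  k3 = f(0.245000, 2.066964) = 3.513839
  k4 = f(0.490000, 3.021781) = 5.137028
  y ← 1.300000 + (0.49/6)·(k1 + 2k2 + 2k3 + k4) = 2.985244
y(0.49) ≈ 2.9852

2.9852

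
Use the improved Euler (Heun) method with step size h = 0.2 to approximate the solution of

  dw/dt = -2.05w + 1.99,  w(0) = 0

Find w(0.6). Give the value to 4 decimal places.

Heun: k1 = f(t_n, w_n); k2 = f(t_n + h, w_n + h·k1); w_{n+1} = w_n + (h/2)·(k1 + k2).
t=0.000000, w=0.000000:
  k1 = f(0.000000, 0.000000) = 1.990000
  k2 = f(0.200000, 0.398000) = 1.174100
  w ← 0.000000 + (0.2/2)·(1.990000 + 1.174100) = 0.316410
t=0.200000, w=0.316410:
  k1 = f(0.200000, 0.316410) = 1.341359
  k2 = f(0.400000, 0.584682) = 0.791402
  w ← 0.316410 + (0.2/2)·(1.341359 + 0.791402) = 0.529686
t=0.400000, w=0.529686:
  k1 = f(0.400000, 0.529686) = 0.904143
  k2 = f(0.600000, 0.710515) = 0.533445
  w ← 0.529686 + (0.2/2)·(0.904143 + 0.533445) = 0.673445
w(0.6) ≈ 0.6734

0.6734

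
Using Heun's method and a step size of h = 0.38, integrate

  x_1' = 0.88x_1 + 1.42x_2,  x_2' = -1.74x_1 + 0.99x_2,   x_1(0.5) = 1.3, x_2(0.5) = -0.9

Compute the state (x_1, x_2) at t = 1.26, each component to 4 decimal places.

Heun on (x_1,x_2): k1 = f(t_n, state_n); k2 = f(t_n + h, state_n + h·k1); state_{n+1} = state_n + (h/2)·(k1 + k2).
0.500000: (1.300000, -0.900000)
  k1 = (-0.134000, -3.153000)
  predictor → (1.249080, -2.098140)
  k2 = (-1.880168, -4.250558)
  → (0.917308, -2.306676)
0.880000: (0.917308, -2.306676)
  k1 = (-2.468249, -3.879725)
  predictor → (-0.020627, -3.780972)
  k2 = (-5.387131, -3.707272)
  → (-0.575214, -3.748205)
(x_1(1.26), x_2(1.26)) ≈ (-0.5752, -3.7482)

-0.5752, -3.7482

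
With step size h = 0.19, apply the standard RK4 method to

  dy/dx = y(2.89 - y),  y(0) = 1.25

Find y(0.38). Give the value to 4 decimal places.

2.0104

RK4: k1 = f(x_n, y_n); k2 = f(x_n + h/2, y_n + (h/2)·k1); k3 = f(x_n + h/2, y_n + (h/2)·k2); k4 = f(x_n + h, y_n + h·k3); y_{n+1} = y_n + (h/6)·(k1 + 2k2 + 2k3 + k4).
x=0.000000, y=1.250000:
  k1 = f(0.000000, 1.250000) = 2.050000
  k2 = f(0.095000, 1.444750) = 2.088025
  k3 = f(0.095000, 1.448362) = 2.088014
  k4 = f(0.190000, 1.646723) = 2.047333
  y ← 1.250000 + (0.19/6)·(k1 + 2k2 + 2k3 + k4) = 1.644231
x=0.190000, y=1.644231:
  k1 = f(0.190000, 1.644231) = 2.048332
  k2 = f(0.285000, 1.838823) = 1.932929
  k3 = f(0.285000, 1.827860) = 1.941444
  k4 = f(0.380000, 2.013106) = 1.765281
  y ← 1.644231 + (0.19/6)·(k1 + 2k2 + 2k3 + k4) = 2.010373
y(0.38) ≈ 2.0104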